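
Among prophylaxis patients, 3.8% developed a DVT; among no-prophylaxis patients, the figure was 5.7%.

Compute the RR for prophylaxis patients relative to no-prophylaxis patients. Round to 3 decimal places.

RR = 0.03800 / 0.05700 = 0.667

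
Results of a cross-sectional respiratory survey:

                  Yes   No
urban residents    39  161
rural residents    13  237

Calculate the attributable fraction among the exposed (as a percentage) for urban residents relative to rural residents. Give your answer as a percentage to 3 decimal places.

73.333%

risk, urban residents = 39/200 = 0.1950
risk, rural residents = 13/250 = 0.0520
AR% = (0.1950 − 0.0520) / 0.1950 = 0.7333 → 73.333%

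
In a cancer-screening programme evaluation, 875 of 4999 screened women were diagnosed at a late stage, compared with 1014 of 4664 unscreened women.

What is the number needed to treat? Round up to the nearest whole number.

risk, screened women = 875/4999 = 0.175035
risk, unscreened women = 1014/4664 = 0.217410
absolute risk difference = 0.042375
1 / 0.042375 = 23.599 → round up → 24

NNT ≈ 24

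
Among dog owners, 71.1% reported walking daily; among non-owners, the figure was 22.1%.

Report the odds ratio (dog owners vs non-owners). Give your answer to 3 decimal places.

odds, dog owners = 0.7110/0.2890 = 2.4602
odds, non-owners = 0.2210/0.7790 = 0.2837
OR = 2.4602 / 0.2837 = 8.672

OR: 8.672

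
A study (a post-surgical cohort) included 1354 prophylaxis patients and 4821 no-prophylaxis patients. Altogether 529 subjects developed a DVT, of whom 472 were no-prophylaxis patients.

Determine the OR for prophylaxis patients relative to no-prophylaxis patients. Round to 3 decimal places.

0.405

prophylaxis patients with the outcome: 529 − 472 = 57
prophylaxis patients without the outcome: 1354 − 57 = 1297
no-prophylaxis patients without the outcome: 4821 − 472 = 4349
OR = (57 × 4349) / (1297 × 472) = 247893/612184 ≈ 0.405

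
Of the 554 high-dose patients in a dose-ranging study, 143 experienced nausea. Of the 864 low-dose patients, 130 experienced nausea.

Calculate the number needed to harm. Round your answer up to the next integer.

risk, high-dose patients = 143/554 = 0.258123
risk, low-dose patients = 130/864 = 0.150463
absolute risk difference = 0.107660
1 / 0.107660 = 9.289 → round up → 10

10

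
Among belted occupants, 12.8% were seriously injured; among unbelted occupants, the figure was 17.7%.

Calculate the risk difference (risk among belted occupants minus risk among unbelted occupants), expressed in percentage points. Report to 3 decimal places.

-4.900

risk difference = 0.1280 − 0.1770 = -0.0490 → -4.900 percentage points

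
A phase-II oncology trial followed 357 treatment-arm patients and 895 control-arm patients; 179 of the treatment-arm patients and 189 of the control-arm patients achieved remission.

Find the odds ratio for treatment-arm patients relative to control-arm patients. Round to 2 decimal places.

OR = 3.76

odds, treatment-arm patients = 179/178 = 1.0056
odds, control-arm patients = 189/706 = 0.2677
OR = 1.0056 / 0.2677 = 3.76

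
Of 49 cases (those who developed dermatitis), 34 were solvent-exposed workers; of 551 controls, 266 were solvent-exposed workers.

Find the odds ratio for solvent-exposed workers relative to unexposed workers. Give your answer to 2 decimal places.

odds, solvent-exposed workers = 34/266 = 0.1278
odds, unexposed workers = 15/285 = 0.0526
OR = 0.1278 / 0.0526 = 2.43

2.43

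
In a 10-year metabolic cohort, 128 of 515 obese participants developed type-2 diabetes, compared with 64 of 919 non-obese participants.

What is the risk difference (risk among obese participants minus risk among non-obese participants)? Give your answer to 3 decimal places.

risk, obese participants = 128/515 = 0.2485
risk, non-obese participants = 64/919 = 0.0696
risk difference = 0.2485 − 0.0696 = 0.179

RD = 0.179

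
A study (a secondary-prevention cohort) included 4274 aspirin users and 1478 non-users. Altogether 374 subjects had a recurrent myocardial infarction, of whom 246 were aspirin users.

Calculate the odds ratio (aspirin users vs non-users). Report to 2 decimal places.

aspirin users without the outcome: 4274 − 246 = 4028
non-users with the outcome: 374 − 246 = 128
non-users without the outcome: 1478 − 128 = 1350
odds, aspirin users = 246/4028 = 0.0611
odds, non-users = 128/1350 = 0.0948
OR = 0.0611 / 0.0948 = 0.64

OR ≈ 0.64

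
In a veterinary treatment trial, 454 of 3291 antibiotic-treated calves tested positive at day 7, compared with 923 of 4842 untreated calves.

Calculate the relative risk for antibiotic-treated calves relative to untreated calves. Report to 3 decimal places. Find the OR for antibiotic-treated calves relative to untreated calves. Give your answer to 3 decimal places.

RR = 0.724; OR = 0.679

risk, antibiotic-treated calves = 454/3291 = 0.1380
risk, untreated calves = 923/4842 = 0.1906
RR = 0.1380 / 0.1906 = 0.724
OR = (454 × 3919) / (2837 × 923) = 1779226/2618551 ≈ 0.679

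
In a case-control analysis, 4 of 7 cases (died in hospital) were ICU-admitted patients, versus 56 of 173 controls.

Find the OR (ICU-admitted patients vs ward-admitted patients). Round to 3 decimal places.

OR = (4 × 117) / (56 × 3) = 468/168 ≈ 2.786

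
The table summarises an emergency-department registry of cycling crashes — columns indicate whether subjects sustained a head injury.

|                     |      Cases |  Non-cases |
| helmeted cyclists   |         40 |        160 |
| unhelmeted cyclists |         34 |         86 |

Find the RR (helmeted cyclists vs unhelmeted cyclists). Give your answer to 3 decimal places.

RR ≈ 0.706

risk, helmeted cyclists = 40/200 = 0.2000
risk, unhelmeted cyclists = 34/120 = 0.2833
RR = 0.2000 / 0.2833 = 0.706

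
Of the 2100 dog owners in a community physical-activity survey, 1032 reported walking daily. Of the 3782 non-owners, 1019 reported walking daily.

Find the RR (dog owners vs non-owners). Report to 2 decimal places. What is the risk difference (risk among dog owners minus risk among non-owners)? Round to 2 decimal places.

risk, dog owners = 1032/2100 = 0.4914
risk, non-owners = 1019/3782 = 0.2694
RR = 0.4914 / 0.2694 = 1.82
risk difference = 0.4914 − 0.2694 = 0.22

RR = 1.82; RD = 0.22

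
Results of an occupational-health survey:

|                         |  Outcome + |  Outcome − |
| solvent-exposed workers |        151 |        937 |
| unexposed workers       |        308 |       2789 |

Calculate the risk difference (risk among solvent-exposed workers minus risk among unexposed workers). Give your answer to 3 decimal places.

RD = 0.039

risk, solvent-exposed workers = 151/1088 = 0.1388
risk, unexposed workers = 308/3097 = 0.0995
risk difference = 0.1388 − 0.0995 = 0.039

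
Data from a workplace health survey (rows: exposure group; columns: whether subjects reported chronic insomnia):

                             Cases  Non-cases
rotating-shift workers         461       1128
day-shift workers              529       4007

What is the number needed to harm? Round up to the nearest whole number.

risk, rotating-shift workers = 461/1589 = 0.290120
risk, day-shift workers = 529/4536 = 0.116623
absolute risk difference = 0.173497
1 / 0.173497 = 5.764 → round up → 6

NNH = 6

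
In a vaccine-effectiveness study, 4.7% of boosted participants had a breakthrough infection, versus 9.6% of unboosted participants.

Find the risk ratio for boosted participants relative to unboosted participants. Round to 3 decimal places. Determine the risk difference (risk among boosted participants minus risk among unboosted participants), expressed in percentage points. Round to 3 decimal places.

RR = 0.490; RD = -4.900

RR = 0.04700 / 0.09600 = 0.490
risk difference = 0.04700 − 0.09600 = -0.04900 → -4.900 percentage points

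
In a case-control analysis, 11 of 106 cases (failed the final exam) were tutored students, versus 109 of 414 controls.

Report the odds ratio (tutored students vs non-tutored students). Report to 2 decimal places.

OR = (11 × 305) / (109 × 95) = 3355/10355 ≈ 0.32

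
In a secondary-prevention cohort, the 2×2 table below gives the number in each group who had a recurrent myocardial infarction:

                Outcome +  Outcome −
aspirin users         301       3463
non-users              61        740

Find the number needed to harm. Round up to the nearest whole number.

NNH ≈ 263

risk, aspirin users = 301/3764 = 0.079968
risk, non-users = 61/801 = 0.076155
absolute risk difference = 0.003813
1 / 0.003813 = 262.261 → round up → 263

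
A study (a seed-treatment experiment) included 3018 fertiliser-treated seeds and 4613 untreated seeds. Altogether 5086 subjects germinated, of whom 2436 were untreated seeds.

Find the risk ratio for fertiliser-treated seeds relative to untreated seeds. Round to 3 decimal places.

fertiliser-treated seeds with the outcome: 5086 − 2436 = 2650
fertiliser-treated seeds without the outcome: 3018 − 2650 = 368
untreated seeds without the outcome: 4613 − 2436 = 2177
risk, fertiliser-treated seeds = 2650/3018 = 0.8781
risk, untreated seeds = 2436/4613 = 0.5281
RR = 0.8781 / 0.5281 = 1.663

1.663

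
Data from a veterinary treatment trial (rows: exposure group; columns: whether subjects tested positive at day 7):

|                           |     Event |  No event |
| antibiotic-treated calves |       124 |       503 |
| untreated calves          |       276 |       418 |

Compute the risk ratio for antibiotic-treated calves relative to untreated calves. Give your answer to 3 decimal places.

RR: 0.497

risk, antibiotic-treated calves = 124/627 = 0.1978
risk, untreated calves = 276/694 = 0.3977
RR = 0.1978 / 0.3977 = 0.497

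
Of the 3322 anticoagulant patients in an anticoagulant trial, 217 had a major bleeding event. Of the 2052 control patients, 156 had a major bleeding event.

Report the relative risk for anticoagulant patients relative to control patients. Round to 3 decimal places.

0.859

risk, anticoagulant patients = 217/3322 = 0.0653
risk, control patients = 156/2052 = 0.0760
RR = 0.0653 / 0.0760 = 0.859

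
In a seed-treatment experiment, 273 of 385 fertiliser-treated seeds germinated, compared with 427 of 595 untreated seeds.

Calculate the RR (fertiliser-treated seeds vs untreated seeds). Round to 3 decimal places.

RR = 0.988

risk, fertiliser-treated seeds = 273/385 = 0.7091
risk, untreated seeds = 427/595 = 0.7176
RR = 0.7091 / 0.7176 = 0.988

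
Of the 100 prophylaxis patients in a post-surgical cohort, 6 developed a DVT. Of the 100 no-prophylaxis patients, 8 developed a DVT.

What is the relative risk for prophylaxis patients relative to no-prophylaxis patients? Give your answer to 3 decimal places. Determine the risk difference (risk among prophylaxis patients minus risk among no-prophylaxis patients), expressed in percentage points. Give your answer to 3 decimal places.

RR = 0.750; RD = -2.000

risk, prophylaxis patients = 6/100 = 0.0600
risk, no-prophylaxis patients = 8/100 = 0.0800
RR = 0.0600 / 0.0800 = 0.750
risk difference = 0.0600 − 0.0800 = -0.0200 → -2.000 percentage points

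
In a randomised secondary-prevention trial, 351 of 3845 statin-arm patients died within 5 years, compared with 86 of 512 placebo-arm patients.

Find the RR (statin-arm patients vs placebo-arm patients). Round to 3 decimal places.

risk, statin-arm patients = 351/3845 = 0.0913
risk, placebo-arm patients = 86/512 = 0.1680
RR = 0.0913 / 0.1680 = 0.543

RR = 0.543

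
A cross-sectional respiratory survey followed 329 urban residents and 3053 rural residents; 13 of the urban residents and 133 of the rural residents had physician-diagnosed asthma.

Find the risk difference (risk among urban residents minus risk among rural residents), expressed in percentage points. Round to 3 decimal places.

risk, urban residents = 13/329 = 0.03951
risk, rural residents = 133/3053 = 0.04356
risk difference = 0.03951 − 0.04356 = -0.00405 → -0.405 percentage points

RD: -0.405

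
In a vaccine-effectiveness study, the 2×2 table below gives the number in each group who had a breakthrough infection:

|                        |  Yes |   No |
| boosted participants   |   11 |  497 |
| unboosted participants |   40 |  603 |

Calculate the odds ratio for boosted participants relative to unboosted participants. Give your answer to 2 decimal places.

odds, boosted participants = 11/497 = 0.02213
odds, unboosted participants = 40/603 = 0.06633
OR = 0.02213 / 0.06633 = 0.33

0.33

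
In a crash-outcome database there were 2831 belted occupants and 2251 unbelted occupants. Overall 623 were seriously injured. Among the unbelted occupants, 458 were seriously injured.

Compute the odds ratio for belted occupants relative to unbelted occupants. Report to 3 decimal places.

OR = 0.242

belted occupants with the outcome: 623 − 458 = 165
belted occupants without the outcome: 2831 − 165 = 2666
unbelted occupants without the outcome: 2251 − 458 = 1793
OR = (165 × 1793) / (2666 × 458) = 295845/1221028 ≈ 0.242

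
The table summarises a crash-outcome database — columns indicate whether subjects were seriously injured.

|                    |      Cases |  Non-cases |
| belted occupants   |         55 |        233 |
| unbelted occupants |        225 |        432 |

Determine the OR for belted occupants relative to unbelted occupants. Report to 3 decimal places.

0.453

odds, belted occupants = 55/233 = 0.2361
odds, unbelted occupants = 225/432 = 0.5208
OR = 0.2361 / 0.5208 = 0.453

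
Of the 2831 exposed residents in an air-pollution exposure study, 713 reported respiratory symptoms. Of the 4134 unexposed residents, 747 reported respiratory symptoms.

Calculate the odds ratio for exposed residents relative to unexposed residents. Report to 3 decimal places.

OR = (713 × 3387) / (2118 × 747) = 2414931/1582146 ≈ 1.526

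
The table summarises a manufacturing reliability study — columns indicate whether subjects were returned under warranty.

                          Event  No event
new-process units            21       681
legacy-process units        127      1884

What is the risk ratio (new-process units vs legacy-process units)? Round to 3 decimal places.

risk, new-process units = 21/702 = 0.02991
risk, legacy-process units = 127/2011 = 0.06315
RR = 0.02991 / 0.06315 = 0.474

0.474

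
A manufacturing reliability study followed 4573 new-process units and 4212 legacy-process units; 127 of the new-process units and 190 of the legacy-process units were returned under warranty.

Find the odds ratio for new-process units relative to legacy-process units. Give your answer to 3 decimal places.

0.605

odds, new-process units = 127/4446 = 0.02857
odds, legacy-process units = 190/4022 = 0.04724
OR = 0.02857 / 0.04724 = 0.605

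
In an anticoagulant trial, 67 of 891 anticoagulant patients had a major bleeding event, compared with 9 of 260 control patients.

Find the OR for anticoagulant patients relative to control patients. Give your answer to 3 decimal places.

OR = (67 × 251) / (824 × 9) = 16817/7416 ≈ 2.268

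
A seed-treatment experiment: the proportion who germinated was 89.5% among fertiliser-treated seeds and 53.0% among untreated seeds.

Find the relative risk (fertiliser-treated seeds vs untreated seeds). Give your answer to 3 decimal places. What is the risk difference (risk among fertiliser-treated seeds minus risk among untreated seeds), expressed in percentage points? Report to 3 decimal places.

RR = 0.8950 / 0.5300 = 1.689
risk difference = 0.8950 − 0.5300 = 0.3650 → 36.500 percentage points

RR = 1.689; RD = 36.500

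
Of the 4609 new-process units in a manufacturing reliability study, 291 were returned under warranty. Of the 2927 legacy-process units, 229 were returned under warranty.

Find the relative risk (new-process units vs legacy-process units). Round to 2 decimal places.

risk, new-process units = 291/4609 = 0.0631
risk, legacy-process units = 229/2927 = 0.0782
RR = 0.0631 / 0.0782 = 0.81

0.81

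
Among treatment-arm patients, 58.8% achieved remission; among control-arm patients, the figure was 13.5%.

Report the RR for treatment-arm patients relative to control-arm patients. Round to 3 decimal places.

RR = 0.5880 / 0.1350 = 4.356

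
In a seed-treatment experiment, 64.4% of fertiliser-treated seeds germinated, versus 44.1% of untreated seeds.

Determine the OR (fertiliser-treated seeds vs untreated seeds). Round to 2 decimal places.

2.29

odds, fertiliser-treated seeds = 0.6440/0.3560 = 1.8090
odds, untreated seeds = 0.4410/0.5590 = 0.7889
OR = 1.8090 / 0.7889 = 2.29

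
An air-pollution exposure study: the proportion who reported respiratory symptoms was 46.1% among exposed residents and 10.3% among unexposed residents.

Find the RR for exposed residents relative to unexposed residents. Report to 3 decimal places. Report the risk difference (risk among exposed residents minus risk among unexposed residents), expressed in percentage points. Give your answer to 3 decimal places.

RR = 4.476; RD = 35.800

RR = 0.4610 / 0.1030 = 4.476
risk difference = 0.4610 − 0.1030 = 0.3580 → 35.800 percentage points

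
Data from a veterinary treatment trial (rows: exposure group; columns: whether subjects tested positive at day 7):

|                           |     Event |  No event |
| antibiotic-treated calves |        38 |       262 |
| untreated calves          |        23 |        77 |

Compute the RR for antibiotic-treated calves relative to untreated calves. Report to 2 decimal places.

risk, antibiotic-treated calves = 38/300 = 0.1267
risk, untreated calves = 23/100 = 0.2300
RR = 0.1267 / 0.2300 = 0.55

0.55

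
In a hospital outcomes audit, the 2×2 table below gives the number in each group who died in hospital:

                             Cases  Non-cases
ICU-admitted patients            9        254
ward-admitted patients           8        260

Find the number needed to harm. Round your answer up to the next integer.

risk, ICU-admitted patients = 9/263 = 0.034221
risk, ward-admitted patients = 8/268 = 0.029851
absolute risk difference = 0.004370
1 / 0.004370 = 228.833 → round up → 229

NNH ≈ 229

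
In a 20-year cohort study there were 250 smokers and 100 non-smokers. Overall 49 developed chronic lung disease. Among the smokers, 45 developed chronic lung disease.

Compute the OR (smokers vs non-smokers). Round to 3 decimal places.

smokers without the outcome: 250 − 45 = 205
non-smokers with the outcome: 49 − 45 = 4
non-smokers without the outcome: 100 − 4 = 96
OR = (45 × 96) / (205 × 4) = 4320/820 ≈ 5.268

5.268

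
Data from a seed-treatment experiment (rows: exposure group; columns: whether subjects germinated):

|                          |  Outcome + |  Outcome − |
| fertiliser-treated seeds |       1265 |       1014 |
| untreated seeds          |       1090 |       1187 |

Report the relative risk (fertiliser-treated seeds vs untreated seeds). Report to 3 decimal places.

risk, fertiliser-treated seeds = 1265/2279 = 0.5551
risk, untreated seeds = 1090/2277 = 0.4787
RR = 0.5551 / 0.4787 = 1.160

RR ≈ 1.160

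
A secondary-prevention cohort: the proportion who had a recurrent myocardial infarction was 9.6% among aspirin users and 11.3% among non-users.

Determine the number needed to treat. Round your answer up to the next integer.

NNT ≈ 59

absolute risk difference = 0.017000
1 / 0.017000 = 58.824 → round up → 59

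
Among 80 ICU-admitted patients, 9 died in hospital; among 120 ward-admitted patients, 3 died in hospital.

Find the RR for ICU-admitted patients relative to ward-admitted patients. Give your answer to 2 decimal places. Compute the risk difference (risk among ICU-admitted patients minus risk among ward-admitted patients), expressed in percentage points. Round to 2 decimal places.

risk, ICU-admitted patients = 9/80 = 0.11250
risk, ward-admitted patients = 3/120 = 0.02500
RR = 0.11250 / 0.02500 = 4.50
risk difference = 0.11250 − 0.02500 = 0.08750 → 8.75 percentage points

RR = 4.50; RD = 8.75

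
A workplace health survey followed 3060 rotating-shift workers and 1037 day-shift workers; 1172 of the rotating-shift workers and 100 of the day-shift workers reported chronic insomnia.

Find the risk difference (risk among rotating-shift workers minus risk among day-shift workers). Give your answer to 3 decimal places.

0.287

risk, rotating-shift workers = 1172/3060 = 0.3830
risk, day-shift workers = 100/1037 = 0.0964
risk difference = 0.3830 − 0.0964 = 0.287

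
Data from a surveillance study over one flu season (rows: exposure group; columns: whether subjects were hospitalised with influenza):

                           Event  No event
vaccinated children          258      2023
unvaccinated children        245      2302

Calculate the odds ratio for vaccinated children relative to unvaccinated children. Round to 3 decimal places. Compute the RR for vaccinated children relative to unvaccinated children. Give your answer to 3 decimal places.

OR = 1.198; RR = 1.176

OR = (258 × 2302) / (2023 × 245) = 593916/495635 ≈ 1.198
risk, vaccinated children = 258/2281 = 0.1131
risk, unvaccinated children = 245/2547 = 0.0962
RR = 0.1131 / 0.0962 = 1.176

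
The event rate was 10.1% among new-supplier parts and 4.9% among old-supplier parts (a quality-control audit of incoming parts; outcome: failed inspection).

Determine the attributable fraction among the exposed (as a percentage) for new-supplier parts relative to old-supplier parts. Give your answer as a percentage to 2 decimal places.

AR% = (0.10100 − 0.04900) / 0.10100 = 0.5149 → 51.49%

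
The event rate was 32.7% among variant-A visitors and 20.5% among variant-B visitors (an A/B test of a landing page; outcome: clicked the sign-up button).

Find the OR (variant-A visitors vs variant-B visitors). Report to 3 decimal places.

odds, variant-A visitors = 0.3270/0.6730 = 0.4859
odds, variant-B visitors = 0.2050/0.7950 = 0.2579
OR = 0.4859 / 0.2579 = 1.884

OR: 1.884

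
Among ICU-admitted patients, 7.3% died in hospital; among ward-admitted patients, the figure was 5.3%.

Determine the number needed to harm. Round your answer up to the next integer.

absolute risk difference = 0.020000
1 / 0.020000 = 50.000 → round up → 50

NNH ≈ 50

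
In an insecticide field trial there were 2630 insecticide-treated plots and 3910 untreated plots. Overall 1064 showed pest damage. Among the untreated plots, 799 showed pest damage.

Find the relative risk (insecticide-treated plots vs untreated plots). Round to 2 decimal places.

insecticide-treated plots with the outcome: 1064 − 799 = 265
insecticide-treated plots without the outcome: 2630 − 265 = 2365
untreated plots without the outcome: 3910 − 799 = 3111
risk, insecticide-treated plots = 265/2630 = 0.1008
risk, untreated plots = 799/3910 = 0.2043
RR = 0.1008 / 0.2043 = 0.49

RR = 0.49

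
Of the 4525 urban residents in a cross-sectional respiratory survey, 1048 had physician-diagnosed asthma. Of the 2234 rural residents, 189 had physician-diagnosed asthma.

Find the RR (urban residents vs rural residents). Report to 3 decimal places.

risk, urban residents = 1048/4525 = 0.2316
risk, rural residents = 189/2234 = 0.0846
RR = 0.2316 / 0.0846 = 2.738

2.738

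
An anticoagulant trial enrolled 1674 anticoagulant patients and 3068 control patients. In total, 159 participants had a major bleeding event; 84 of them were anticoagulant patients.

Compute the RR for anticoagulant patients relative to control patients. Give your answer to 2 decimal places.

anticoagulant patients without the outcome: 1674 − 84 = 1590
control patients with the outcome: 159 − 84 = 75
control patients without the outcome: 3068 − 75 = 2993
risk, anticoagulant patients = 84/1674 = 0.05018
risk, control patients = 75/3068 = 0.02445
RR = 0.05018 / 0.02445 = 2.05

RR: 2.05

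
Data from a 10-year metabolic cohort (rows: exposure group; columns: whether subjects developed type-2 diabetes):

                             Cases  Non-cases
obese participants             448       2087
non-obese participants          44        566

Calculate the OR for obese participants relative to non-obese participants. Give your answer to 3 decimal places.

OR = (448 × 566) / (2087 × 44) = 253568/91828 ≈ 2.761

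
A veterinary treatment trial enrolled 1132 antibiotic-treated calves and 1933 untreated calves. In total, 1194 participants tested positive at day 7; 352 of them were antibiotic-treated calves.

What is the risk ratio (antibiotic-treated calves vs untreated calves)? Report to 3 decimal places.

antibiotic-treated calves without the outcome: 1132 − 352 = 780
untreated calves with the outcome: 1194 − 352 = 842
untreated calves without the outcome: 1933 − 842 = 1091
risk, antibiotic-treated calves = 352/1132 = 0.3110
risk, untreated calves = 842/1933 = 0.4356
RR = 0.3110 / 0.4356 = 0.714

RR ≈ 0.714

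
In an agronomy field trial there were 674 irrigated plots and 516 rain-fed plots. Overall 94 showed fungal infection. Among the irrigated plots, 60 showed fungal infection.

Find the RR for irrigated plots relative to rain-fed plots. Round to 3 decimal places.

1.351

irrigated plots without the outcome: 674 − 60 = 614
rain-fed plots with the outcome: 94 − 60 = 34
rain-fed plots without the outcome: 516 − 34 = 482
risk, irrigated plots = 60/674 = 0.0890
risk, rain-fed plots = 34/516 = 0.0659
RR = 0.0890 / 0.0659 = 1.351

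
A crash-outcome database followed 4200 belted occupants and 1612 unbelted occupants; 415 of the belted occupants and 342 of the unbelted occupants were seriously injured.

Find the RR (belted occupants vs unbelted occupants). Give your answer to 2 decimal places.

risk, belted occupants = 415/4200 = 0.0988
risk, unbelted occupants = 342/1612 = 0.2122
RR = 0.0988 / 0.2122 = 0.47

0.47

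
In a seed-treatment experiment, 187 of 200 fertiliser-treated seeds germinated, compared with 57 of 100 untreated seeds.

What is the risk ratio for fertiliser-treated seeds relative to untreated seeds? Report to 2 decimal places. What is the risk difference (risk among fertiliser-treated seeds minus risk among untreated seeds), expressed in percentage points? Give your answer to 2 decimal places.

risk, fertiliser-treated seeds = 187/200 = 0.9350
risk, untreated seeds = 57/100 = 0.5700
RR = 0.9350 / 0.5700 = 1.64
risk difference = 0.9350 − 0.5700 = 0.3650 → 36.50 percentage points

RR = 1.64; RD = 36.50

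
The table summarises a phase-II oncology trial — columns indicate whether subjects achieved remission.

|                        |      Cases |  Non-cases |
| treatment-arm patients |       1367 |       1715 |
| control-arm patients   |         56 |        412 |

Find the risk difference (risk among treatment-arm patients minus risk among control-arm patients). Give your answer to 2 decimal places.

RD = 0.32

risk, treatment-arm patients = 1367/3082 = 0.4435
risk, control-arm patients = 56/468 = 0.1197
risk difference = 0.4435 − 0.1197 = 0.32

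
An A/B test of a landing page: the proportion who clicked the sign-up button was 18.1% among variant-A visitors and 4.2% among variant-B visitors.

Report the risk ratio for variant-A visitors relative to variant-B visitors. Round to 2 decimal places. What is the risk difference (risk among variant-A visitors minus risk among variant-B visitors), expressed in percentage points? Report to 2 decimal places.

RR = 0.18100 / 0.04200 = 4.31
risk difference = 0.18100 − 0.04200 = 0.13900 → 13.90 percentage points

RR = 4.31; RD = 13.90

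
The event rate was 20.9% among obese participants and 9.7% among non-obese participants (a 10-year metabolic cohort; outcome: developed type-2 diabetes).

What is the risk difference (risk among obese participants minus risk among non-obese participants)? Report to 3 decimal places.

risk difference = 0.2090 − 0.0970 = 0.112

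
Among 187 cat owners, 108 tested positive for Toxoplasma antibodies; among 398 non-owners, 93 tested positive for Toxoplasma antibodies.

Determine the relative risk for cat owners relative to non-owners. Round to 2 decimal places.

risk, cat owners = 108/187 = 0.5775
risk, non-owners = 93/398 = 0.2337
RR = 0.5775 / 0.2337 = 2.47

RR ≈ 2.47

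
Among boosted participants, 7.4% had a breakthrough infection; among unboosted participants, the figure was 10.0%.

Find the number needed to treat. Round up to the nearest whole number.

NNT ≈ 39

absolute risk difference = 0.026000
1 / 0.026000 = 38.462 → round up → 39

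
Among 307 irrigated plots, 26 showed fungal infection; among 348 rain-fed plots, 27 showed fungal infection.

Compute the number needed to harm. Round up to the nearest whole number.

141

risk, irrigated plots = 26/307 = 0.084691
risk, rain-fed plots = 27/348 = 0.077586
absolute risk difference = 0.007104
1 / 0.007104 = 140.766 → round up → 141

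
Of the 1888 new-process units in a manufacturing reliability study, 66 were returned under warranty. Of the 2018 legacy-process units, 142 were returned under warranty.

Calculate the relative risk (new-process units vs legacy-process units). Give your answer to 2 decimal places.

risk, new-process units = 66/1888 = 0.03496
risk, legacy-process units = 142/2018 = 0.07037
RR = 0.03496 / 0.07037 = 0.50

RR = 0.50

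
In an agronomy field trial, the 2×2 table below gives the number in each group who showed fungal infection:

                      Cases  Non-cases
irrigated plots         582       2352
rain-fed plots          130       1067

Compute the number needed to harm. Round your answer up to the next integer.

NNH ≈ 12

risk, irrigated plots = 582/2934 = 0.198364
risk, rain-fed plots = 130/1197 = 0.108605
absolute risk difference = 0.089759
1 / 0.089759 = 11.141 → round up → 12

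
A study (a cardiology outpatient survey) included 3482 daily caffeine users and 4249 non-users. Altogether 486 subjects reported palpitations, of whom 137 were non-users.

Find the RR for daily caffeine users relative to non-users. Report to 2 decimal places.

RR = 3.11

daily caffeine users with the outcome: 486 − 137 = 349
daily caffeine users without the outcome: 3482 − 349 = 3133
non-users without the outcome: 4249 − 137 = 4112
risk, daily caffeine users = 349/3482 = 0.10023
risk, non-users = 137/4249 = 0.03224
RR = 0.10023 / 0.03224 = 3.11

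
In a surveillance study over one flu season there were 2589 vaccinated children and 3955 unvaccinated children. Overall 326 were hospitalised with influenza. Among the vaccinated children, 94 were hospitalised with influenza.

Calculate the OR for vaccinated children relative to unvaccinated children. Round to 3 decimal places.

0.605

vaccinated children without the outcome: 2589 − 94 = 2495
unvaccinated children with the outcome: 326 − 94 = 232
unvaccinated children without the outcome: 3955 − 232 = 3723
odds, vaccinated children = 94/2495 = 0.03768
odds, unvaccinated children = 232/3723 = 0.06232
OR = 0.03768 / 0.06232 = 0.605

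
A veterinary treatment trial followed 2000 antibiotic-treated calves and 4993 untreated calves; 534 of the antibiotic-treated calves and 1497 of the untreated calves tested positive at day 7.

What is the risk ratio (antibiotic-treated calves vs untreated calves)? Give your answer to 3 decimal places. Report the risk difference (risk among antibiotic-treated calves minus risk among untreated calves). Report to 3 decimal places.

RR = 0.891; RD = -0.033

risk, antibiotic-treated calves = 534/2000 = 0.2670
risk, untreated calves = 1497/4993 = 0.2998
RR = 0.2670 / 0.2998 = 0.891
risk difference = 0.2670 − 0.2998 = -0.033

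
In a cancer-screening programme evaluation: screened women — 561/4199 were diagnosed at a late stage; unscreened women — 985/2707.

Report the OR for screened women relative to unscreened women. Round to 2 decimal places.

OR = (561 × 1722) / (3638 × 985) = 966042/3583430 ≈ 0.27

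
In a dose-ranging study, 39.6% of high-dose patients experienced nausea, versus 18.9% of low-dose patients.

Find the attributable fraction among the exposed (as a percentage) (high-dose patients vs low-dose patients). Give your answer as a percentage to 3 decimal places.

AR% = (0.3960 − 0.1890) / 0.3960 = 0.5227 → 52.273%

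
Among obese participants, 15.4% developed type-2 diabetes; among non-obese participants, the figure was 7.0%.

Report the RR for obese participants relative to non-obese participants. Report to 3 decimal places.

RR = 0.1540 / 0.0700 = 2.200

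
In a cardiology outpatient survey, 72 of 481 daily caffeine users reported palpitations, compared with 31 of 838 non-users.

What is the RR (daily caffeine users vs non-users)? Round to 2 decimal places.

risk, daily caffeine users = 72/481 = 0.14969
risk, non-users = 31/838 = 0.03699
RR = 0.14969 / 0.03699 = 4.05

4.05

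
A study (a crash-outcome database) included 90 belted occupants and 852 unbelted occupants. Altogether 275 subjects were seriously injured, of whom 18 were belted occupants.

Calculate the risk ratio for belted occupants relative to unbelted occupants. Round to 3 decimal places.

belted occupants without the outcome: 90 − 18 = 72
unbelted occupants with the outcome: 275 − 18 = 257
unbelted occupants without the outcome: 852 − 257 = 595
risk, belted occupants = 18/90 = 0.2000
risk, unbelted occupants = 257/852 = 0.3016
RR = 0.2000 / 0.3016 = 0.663

0.663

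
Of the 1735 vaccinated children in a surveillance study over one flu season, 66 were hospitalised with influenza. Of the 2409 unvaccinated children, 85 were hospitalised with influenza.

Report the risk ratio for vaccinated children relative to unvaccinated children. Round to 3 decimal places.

1.078

risk, vaccinated children = 66/1735 = 0.03804
risk, unvaccinated children = 85/2409 = 0.03528
RR = 0.03804 / 0.03528 = 1.078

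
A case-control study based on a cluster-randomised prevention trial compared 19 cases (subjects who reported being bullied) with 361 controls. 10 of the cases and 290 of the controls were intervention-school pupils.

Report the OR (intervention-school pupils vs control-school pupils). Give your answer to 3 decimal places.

OR = (10 × 71) / (290 × 9) = 710/2610 ≈ 0.272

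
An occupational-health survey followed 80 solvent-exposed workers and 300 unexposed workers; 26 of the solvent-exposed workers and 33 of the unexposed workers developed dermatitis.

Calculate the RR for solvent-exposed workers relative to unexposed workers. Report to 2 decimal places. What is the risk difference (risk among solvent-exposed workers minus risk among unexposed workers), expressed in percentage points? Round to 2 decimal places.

risk, solvent-exposed workers = 26/80 = 0.3250
risk, unexposed workers = 33/300 = 0.1100
RR = 0.3250 / 0.1100 = 2.95
risk difference = 0.3250 − 0.1100 = 0.2150 → 21.50 percentage points

RR = 2.95; RD = 21.50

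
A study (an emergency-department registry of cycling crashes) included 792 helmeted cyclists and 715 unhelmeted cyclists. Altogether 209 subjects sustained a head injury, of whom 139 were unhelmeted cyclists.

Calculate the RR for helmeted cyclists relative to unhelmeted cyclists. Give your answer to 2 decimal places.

helmeted cyclists with the outcome: 209 − 139 = 70
helmeted cyclists without the outcome: 792 − 70 = 722
unhelmeted cyclists without the outcome: 715 − 139 = 576
risk, helmeted cyclists = 70/792 = 0.0884
risk, unhelmeted cyclists = 139/715 = 0.1944
RR = 0.0884 / 0.1944 = 0.45

RR ≈ 0.45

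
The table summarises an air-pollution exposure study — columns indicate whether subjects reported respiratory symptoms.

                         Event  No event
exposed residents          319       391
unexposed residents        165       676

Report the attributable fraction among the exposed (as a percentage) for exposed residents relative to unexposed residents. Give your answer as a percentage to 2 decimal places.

risk, exposed residents = 319/710 = 0.4493
risk, unexposed residents = 165/841 = 0.1962
AR% = (0.4493 − 0.1962) / 0.4493 = 0.5633 → 56.33%

56.33%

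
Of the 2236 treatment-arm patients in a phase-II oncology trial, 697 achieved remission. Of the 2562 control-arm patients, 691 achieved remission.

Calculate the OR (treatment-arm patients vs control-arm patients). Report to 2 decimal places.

1.23

odds, treatment-arm patients = 697/1539 = 0.4529
odds, control-arm patients = 691/1871 = 0.3693
OR = 0.4529 / 0.3693 = 1.23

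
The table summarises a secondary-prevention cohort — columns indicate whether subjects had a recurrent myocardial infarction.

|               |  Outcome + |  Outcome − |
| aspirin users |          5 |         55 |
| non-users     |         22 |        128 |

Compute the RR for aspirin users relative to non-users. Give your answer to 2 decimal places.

0.57

risk, aspirin users = 5/60 = 0.0833
risk, non-users = 22/150 = 0.1467
RR = 0.0833 / 0.1467 = 0.57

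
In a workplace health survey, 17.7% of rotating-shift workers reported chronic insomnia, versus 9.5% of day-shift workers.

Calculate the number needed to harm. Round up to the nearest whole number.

absolute risk difference = 0.082000
1 / 0.082000 = 12.195 → round up → 13

NNH: 13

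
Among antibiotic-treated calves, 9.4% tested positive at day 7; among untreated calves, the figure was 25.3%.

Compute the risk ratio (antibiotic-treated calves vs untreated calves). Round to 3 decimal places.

RR = 0.0940 / 0.2530 = 0.372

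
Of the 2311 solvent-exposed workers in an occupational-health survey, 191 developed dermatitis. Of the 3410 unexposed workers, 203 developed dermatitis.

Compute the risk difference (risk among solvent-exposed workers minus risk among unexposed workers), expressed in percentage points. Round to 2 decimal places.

risk, solvent-exposed workers = 191/2311 = 0.0826
risk, unexposed workers = 203/3410 = 0.0595
risk difference = 0.0826 − 0.0595 = 0.0231 → 2.31 percentage points

RD ≈ 2.31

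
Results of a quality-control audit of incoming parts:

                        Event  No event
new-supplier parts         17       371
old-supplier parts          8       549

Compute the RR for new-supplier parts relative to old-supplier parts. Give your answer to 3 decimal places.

3.051

risk, new-supplier parts = 17/388 = 0.04381
risk, old-supplier parts = 8/557 = 0.01436
RR = 0.04381 / 0.01436 = 3.051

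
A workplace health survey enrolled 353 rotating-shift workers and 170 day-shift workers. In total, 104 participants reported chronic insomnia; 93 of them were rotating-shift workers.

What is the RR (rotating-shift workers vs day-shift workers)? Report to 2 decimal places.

rotating-shift workers without the outcome: 353 − 93 = 260
day-shift workers with the outcome: 104 − 93 = 11
day-shift workers without the outcome: 170 − 11 = 159
risk, rotating-shift workers = 93/353 = 0.2635
risk, day-shift workers = 11/170 = 0.0647
RR = 0.2635 / 0.0647 = 4.07

RR: 4.07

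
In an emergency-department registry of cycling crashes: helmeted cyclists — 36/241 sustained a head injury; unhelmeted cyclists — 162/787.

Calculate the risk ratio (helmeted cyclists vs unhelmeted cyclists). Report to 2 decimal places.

0.73

risk, helmeted cyclists = 36/241 = 0.1494
risk, unhelmeted cyclists = 162/787 = 0.2058
RR = 0.1494 / 0.2058 = 0.73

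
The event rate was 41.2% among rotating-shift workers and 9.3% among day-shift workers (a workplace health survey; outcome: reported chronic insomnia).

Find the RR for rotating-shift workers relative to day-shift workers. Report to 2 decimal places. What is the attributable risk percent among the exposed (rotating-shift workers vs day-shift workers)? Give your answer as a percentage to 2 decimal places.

RR = 4.43; AR% = 77.43%

RR = 0.4120 / 0.0930 = 4.43
AR% = (0.4120 − 0.0930) / 0.4120 = 0.7743 → 77.43%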